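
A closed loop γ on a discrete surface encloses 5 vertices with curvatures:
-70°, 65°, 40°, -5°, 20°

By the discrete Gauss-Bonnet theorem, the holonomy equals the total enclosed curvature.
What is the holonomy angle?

Holonomy = total enclosed curvature = (-70°) + 65° + 40° + (-5°) + 20° = 50°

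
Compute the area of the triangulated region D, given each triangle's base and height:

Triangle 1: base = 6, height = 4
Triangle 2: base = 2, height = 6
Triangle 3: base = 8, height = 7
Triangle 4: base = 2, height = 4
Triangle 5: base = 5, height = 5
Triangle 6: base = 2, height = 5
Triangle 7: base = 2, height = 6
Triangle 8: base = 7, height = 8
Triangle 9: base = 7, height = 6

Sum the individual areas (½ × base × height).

(1/2)×6×4 + (1/2)×2×6 + (1/2)×8×7 + (1/2)×2×4 + (1/2)×5×5 + (1/2)×2×5 + (1/2)×2×6 + (1/2)×7×8 + (1/2)×7×6 = 122.5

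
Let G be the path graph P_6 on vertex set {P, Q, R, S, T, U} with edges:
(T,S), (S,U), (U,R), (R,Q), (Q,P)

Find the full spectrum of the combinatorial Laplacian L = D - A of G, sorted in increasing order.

The path graph P_n has Laplacian eigenvalues λ_k = 2 − 2cos(kπ/n), k = 0, 1, …, n−1. Here n = 6:
k=0: 2 − 2cos(0) = 0.0; k=1: 2 − 2cos(π/6) = 0.2679; k=2: 2 − 2cos(π/3) = 1.0; k=3: 2 − 2cos(π/2) = 2.0; k=4: 2 − 2cos(2π/3) = 3.0; k=5: 2 − 2cos(5π/6) = 3.7321.
Laplacian eigenvalues (increasing order): [0.0, 0.2679, 1.0, 2.0, 3.0, 3.7321]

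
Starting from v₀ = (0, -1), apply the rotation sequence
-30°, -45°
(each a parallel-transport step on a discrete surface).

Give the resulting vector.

Total rotation: (-30°) + (-45°) = -75°. Final vector: (-0.9659, -0.2588)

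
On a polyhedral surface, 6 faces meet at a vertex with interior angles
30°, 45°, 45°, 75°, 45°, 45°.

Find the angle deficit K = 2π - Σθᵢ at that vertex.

Sum of angles = 285°. K = 360° - 285° = 75°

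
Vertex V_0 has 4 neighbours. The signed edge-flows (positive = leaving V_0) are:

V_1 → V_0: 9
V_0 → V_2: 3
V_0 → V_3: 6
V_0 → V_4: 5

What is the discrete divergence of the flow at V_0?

Divergence = sum of outgoing flows = (-9) + 3 + 6 + 5 = 5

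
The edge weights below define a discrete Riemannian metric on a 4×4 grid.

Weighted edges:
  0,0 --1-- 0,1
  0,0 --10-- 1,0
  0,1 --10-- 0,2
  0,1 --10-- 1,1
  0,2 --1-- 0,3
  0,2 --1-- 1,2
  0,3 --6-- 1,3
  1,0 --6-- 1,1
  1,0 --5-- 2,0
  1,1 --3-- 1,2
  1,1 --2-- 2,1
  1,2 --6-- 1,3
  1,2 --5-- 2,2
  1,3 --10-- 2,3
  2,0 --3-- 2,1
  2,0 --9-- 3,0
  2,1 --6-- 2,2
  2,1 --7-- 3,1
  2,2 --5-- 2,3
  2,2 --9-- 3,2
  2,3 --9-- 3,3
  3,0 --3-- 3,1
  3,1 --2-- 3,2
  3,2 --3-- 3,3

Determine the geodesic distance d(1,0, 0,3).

Shortest path: 1,0 → 1,1 → 1,2 → 0,2 → 0,3, total weight = 11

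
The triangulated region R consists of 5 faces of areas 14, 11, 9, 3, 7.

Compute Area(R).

14 + 11 + 9 + 3 + 7 = 44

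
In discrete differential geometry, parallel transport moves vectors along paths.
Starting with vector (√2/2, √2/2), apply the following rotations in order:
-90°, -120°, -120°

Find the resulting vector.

Total rotation: (-90°) + (-120°) + (-120°) = -330° ≡ 30° (mod 360°). Final vector: (0.2588, 0.9659)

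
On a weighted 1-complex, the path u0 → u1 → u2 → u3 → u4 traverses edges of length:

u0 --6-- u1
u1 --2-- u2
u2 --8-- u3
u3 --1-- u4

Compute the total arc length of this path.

Arc length = 6 + 2 + 8 + 1 = 17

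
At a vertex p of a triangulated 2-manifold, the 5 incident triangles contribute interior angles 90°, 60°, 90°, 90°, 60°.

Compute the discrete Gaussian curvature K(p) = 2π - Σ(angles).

Sum of angles = 390°. K = 360° - 390° = -30° = -π/6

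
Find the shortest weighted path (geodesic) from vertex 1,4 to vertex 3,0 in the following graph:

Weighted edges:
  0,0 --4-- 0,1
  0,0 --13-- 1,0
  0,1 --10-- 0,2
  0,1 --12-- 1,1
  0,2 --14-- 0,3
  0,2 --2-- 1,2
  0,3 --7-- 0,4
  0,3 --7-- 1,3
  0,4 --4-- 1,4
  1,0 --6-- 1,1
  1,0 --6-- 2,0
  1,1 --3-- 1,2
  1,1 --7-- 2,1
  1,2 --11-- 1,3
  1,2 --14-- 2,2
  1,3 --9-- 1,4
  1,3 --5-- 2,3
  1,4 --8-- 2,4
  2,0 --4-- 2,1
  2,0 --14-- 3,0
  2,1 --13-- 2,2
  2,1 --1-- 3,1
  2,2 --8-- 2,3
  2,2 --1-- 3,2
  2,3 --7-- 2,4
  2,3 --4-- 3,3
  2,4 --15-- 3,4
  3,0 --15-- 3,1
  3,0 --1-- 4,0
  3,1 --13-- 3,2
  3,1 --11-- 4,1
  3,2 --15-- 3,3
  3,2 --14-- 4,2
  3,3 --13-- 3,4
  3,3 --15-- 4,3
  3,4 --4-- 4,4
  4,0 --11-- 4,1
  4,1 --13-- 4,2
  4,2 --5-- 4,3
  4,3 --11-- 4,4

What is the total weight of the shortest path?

Shortest path: 1,4 → 1,3 → 1,2 → 1,1 → 2,1 → 3,1 → 3,0, total weight = 46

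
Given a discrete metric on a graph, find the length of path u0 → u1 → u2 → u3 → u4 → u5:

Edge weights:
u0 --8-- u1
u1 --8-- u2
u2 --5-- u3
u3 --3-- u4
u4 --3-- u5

Arc length = 8 + 8 + 5 + 3 + 3 = 27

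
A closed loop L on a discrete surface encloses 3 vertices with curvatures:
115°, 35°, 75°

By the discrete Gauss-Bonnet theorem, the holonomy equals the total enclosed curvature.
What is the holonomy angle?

Holonomy = total enclosed curvature = 115° + 35° + 75° = 225°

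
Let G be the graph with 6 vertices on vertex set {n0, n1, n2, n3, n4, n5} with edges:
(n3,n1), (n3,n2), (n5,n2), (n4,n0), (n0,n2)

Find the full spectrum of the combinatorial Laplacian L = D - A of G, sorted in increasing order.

Degrees: deg(n0) = 2, deg(n1) = 1, deg(n2) = 3, deg(n3) = 2, deg(n4) = 1, deg(n5) = 1.
L = D − A with rows/columns ordered (n0, n1, n2, n3, n4, n5):
  [ 2,  0, -1,  0, -1,  0]
  [ 0,  1,  0, -1,  0,  0]
  [-1,  0,  3, -1,  0, -1]
  [ 0, -1, -1,  2,  0,  0]
  [-1,  0,  0,  0,  1,  0]
  [ 0,  0, -1,  0,  0,  1]
Characteristic polynomial: det(λI − L) = λ(λ² − 3λ + 1)(λ² − 5λ + 3)(λ − 2).
Roots: λ = 0; (λ² − 3λ + 1) = 0 ⇒ λ = (3 ± √5)/2 ≈ 0.382, 2.618; (λ² − 5λ + 3) = 0 ⇒ λ = (5 ± √13)/2 ≈ 0.6972, 4.3028; (λ − 2) = 0 ⇒ λ = 2.
(Check: the roots sum (with multiplicity) to 10, matching trace L = Σdeg = 2·5 = 10.)
Laplacian eigenvalues (increasing order): [0.0, 0.382, 0.6972, 2.0, 2.618, 4.3028]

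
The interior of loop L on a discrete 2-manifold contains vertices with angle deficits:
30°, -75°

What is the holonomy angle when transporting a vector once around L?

Holonomy = total enclosed curvature = 30° + (-75°) = -45°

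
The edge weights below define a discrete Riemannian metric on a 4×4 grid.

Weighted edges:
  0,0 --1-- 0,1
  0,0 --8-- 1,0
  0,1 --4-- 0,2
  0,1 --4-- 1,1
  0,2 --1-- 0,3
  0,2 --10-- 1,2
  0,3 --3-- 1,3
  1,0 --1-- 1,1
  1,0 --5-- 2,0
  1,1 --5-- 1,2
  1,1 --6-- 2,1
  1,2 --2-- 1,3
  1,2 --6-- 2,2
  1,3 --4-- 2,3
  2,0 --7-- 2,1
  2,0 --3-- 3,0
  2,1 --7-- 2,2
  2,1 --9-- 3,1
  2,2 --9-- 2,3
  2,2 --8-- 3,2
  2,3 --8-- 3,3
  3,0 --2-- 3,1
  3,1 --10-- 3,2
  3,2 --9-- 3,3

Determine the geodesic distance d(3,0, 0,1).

Shortest path: 3,0 → 2,0 → 1,0 → 1,1 → 0,1, total weight = 13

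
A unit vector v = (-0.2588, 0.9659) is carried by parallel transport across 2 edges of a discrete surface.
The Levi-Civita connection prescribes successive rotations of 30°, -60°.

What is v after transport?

Total rotation: 30° + (-60°) = -30°. Final vector: (0.2588, 0.9659)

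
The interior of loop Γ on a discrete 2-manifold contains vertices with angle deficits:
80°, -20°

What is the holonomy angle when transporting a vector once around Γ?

Holonomy = total enclosed curvature = 80° + (-20°) = 60°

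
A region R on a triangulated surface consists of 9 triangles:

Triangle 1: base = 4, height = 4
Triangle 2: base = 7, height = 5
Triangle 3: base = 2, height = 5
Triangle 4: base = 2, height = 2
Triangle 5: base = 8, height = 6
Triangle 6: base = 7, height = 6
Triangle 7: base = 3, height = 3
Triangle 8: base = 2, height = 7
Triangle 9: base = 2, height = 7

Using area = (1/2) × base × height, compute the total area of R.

(1/2)×4×4 + (1/2)×7×5 + (1/2)×2×5 + (1/2)×2×2 + (1/2)×8×6 + (1/2)×7×6 + (1/2)×3×3 + (1/2)×2×7 + (1/2)×2×7 = 96.0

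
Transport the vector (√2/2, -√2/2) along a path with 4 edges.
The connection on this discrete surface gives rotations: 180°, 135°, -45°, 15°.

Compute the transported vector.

Total rotation: 180° + 135° + (-45°) + 15° = 285° ≡ -75° (mod 360°). Final vector: (-0.5000, -0.8660)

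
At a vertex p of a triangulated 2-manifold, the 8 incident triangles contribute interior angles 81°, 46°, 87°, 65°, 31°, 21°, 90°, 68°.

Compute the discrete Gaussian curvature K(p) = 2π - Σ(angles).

Sum of angles = 489°. K = 360° - 489° = -129° = -43π/60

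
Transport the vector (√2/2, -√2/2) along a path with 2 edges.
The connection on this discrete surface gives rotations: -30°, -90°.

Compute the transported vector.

Total rotation: (-30°) + (-90°) = -120°. Final vector: (-0.9659, -0.2588)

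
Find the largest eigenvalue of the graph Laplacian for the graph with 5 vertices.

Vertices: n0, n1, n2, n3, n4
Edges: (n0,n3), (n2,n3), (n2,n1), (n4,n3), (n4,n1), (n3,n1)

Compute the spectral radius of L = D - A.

Degrees: deg(n0) = 1, deg(n1) = 3, deg(n2) = 2, deg(n3) = 4, deg(n4) = 2.
L = D − A with rows/columns ordered (n0, n1, n2, n3, n4):
  [ 1,  0,  0, -1,  0]
  [ 0,  3, -1, -1, -1]
  [ 0, -1,  2, -1,  0]
  [-1, -1, -1,  4, -1]
  [ 0, -1,  0, -1,  2]
Characteristic polynomial: det(λI − L) = λ(λ − 1)(λ − 2)(λ − 4)(λ − 5).
Roots: λ = 0; (λ − 1) = 0 ⇒ λ = 1; (λ − 2) = 0 ⇒ λ = 2; (λ − 4) = 0 ⇒ λ = 4; (λ − 5) = 0 ⇒ λ = 5.
(Check: the roots sum (with multiplicity) to 12, matching trace L = Σdeg = 2·6 = 12.)
Laplacian eigenvalues: [0.0, 1.0, 2.0, 4.0, 5.0]. Largest eigenvalue (spectral radius) = 5.0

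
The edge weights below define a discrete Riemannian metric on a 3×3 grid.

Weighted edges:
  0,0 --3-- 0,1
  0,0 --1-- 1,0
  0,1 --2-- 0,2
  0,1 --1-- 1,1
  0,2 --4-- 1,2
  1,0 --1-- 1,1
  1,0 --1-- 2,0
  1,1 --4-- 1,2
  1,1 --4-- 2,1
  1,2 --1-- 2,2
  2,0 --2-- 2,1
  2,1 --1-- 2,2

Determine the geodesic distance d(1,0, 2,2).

Shortest path: 1,0 → 2,0 → 2,1 → 2,2, total weight = 4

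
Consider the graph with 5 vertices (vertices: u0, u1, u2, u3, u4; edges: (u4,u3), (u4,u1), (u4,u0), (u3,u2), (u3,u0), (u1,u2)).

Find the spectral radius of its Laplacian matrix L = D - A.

Degrees: deg(u0) = 2, deg(u1) = 2, deg(u2) = 2, deg(u3) = 3, deg(u4) = 3.
L = D − A with rows/columns ordered (u0, u1, u2, u3, u4):
  [ 2,  0,  0, -1, -1]
  [ 0,  2, -1,  0, -1]
  [ 0, -1,  2, -1,  0]
  [-1,  0, -1,  3, -1]
  [-1, -1,  0, -1,  3]
Characteristic polynomial: det(λI − L) = λ(λ² − 5λ + 5)(λ² − 7λ + 11).
Roots: λ = 0; (λ² − 5λ + 5) = 0 ⇒ λ = (5 ± √5)/2 ≈ 1.382, 3.618; (λ² − 7λ + 11) = 0 ⇒ λ = (7 ± √5)/2 ≈ 2.382, 4.618.
(Check: the roots sum (with multiplicity) to 12, matching trace L = Σdeg = 2·6 = 12.)
Laplacian eigenvalues: [0.0, 1.382, 2.382, 3.618, 4.618]. Largest eigenvalue (spectral radius) = 4.618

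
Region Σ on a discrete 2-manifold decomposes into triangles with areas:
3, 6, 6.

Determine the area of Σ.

3 + 6 + 6 = 15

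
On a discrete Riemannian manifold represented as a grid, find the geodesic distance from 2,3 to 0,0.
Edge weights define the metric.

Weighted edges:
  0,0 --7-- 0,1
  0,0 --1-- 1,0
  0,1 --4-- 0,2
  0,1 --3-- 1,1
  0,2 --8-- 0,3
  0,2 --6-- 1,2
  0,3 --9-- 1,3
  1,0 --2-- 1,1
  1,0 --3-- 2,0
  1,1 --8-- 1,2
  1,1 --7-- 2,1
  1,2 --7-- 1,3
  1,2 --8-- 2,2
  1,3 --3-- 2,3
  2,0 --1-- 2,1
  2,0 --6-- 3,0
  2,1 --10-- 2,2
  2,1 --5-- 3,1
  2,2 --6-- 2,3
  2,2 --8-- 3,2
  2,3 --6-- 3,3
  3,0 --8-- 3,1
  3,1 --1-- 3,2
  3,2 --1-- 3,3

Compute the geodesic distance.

Shortest path: 2,3 → 3,3 → 3,2 → 3,1 → 2,1 → 2,0 → 1,0 → 0,0, total weight = 18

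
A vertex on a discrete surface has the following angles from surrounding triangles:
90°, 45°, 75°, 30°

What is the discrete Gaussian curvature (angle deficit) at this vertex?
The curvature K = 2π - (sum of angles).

Sum of angles = 240°. K = 360° - 240° = 120° = 2π/3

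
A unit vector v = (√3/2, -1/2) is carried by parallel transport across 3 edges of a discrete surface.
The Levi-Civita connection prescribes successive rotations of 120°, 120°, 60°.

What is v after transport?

Total rotation: 120° + 120° + 60° = 300° ≡ -60° (mod 360°). Final vector: (0, -1)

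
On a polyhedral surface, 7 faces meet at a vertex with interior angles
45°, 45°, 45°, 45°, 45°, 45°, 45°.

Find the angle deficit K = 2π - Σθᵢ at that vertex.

Sum of angles = 315°. K = 360° - 315° = 45°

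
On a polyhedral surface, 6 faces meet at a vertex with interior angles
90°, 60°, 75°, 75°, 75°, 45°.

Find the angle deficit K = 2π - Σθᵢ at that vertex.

Sum of angles = 420°. K = 360° - 420° = -60°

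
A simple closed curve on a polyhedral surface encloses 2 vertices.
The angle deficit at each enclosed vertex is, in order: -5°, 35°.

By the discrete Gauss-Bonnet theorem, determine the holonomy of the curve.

Holonomy = total enclosed curvature = (-5°) + 35° = 30°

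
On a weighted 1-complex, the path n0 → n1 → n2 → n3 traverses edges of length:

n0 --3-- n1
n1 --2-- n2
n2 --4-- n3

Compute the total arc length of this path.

Arc length = 3 + 2 + 4 = 9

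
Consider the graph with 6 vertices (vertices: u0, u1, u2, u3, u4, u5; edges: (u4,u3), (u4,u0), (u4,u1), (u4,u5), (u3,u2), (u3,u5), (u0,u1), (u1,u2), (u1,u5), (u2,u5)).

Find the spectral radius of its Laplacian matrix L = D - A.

Degrees: deg(u0) = 2, deg(u1) = 4, deg(u2) = 3, deg(u3) = 3, deg(u4) = 4, deg(u5) = 4.
L = D − A with rows/columns ordered (u0, u1, u2, u3, u4, u5):
  [ 2, -1,  0,  0, -1,  0]
  [-1,  4, -1,  0, -1, -1]
  [ 0, -1,  3, -1,  0, -1]
  [ 0,  0, -1,  3, -1, -1]
  [-1, -1,  0, -1,  4, -1]
  [ 0, -1, -1, -1, -1,  4]
Characteristic polynomial: det(λI − L) = λ(λ² − 7λ + 9)(λ² − 9λ + 19)(λ − 4).
Roots: λ = 0; (λ² − 7λ + 9) = 0 ⇒ λ = (7 ± √13)/2 ≈ 1.6972, 5.3028; (λ² − 9λ + 19) = 0 ⇒ λ = (9 ± √5)/2 ≈ 3.382, 5.618; (λ − 4) = 0 ⇒ λ = 4.
(Check: the roots sum (with multiplicity) to 20, matching trace L = Σdeg = 2·10 = 20.)
Laplacian eigenvalues: [0.0, 1.6972, 3.382, 4.0, 5.3028, 5.618]. Largest eigenvalue (spectral radius) = 5.618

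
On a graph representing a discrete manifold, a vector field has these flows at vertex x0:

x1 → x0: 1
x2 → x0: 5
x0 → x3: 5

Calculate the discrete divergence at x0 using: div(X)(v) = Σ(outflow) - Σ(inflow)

Divergence = sum of outgoing flows = (-1) + (-5) + 5 = -1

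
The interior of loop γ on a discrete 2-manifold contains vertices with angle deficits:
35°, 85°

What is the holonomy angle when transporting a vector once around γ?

Holonomy = total enclosed curvature = 35° + 85° = 120°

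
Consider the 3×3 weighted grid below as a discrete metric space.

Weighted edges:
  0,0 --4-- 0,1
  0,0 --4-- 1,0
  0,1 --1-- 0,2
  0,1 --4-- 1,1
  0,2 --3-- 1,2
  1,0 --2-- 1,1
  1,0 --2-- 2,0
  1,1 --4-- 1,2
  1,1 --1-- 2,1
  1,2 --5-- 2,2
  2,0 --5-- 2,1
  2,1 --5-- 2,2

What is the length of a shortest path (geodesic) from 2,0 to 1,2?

Shortest path: 2,0 → 1,0 → 1,1 → 1,2, total weight = 8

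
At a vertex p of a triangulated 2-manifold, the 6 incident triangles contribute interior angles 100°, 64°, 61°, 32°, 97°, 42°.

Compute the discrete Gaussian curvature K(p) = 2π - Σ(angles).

Sum of angles = 396°. K = 360° - 396° = -36° = -π/5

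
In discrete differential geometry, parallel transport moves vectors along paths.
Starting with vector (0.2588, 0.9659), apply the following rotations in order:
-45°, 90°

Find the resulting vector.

Total rotation: (-45°) + 90° = 45°. Final vector: (-0.5000, 0.8660)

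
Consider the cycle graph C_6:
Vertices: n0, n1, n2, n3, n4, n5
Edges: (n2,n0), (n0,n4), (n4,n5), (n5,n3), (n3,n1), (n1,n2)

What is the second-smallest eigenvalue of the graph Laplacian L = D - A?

The cycle graph C_n has Laplacian eigenvalues λ_k = 2 − 2cos(2πk/n), k = 0, 1, …, n−1. Here n = 6:
k=0: 2 − 2cos(0) = 0.0; k=1: 2 − 2cos(π/3) = 1.0; k=2: 2 − 2cos(2π/3) = 3.0; k=3: 2 − 2cos(π) = 4.0; k=4: 2 − 2cos(4π/3) = 3.0; k=5: 2 − 2cos(5π/3) = 1.0.
Laplacian eigenvalues: [0.0, 1.0, 1.0, 3.0, 3.0, 4.0]. Algebraic connectivity (smallest non-zero eigenvalue) = 1.0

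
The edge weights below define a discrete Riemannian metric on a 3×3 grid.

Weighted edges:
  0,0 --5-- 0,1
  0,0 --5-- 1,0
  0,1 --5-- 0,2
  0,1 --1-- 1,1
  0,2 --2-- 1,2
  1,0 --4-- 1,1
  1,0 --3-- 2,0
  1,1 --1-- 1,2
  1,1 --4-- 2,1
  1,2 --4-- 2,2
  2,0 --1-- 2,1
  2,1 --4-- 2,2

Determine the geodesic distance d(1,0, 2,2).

Shortest path: 1,0 → 2,0 → 2,1 → 2,2, total weight = 8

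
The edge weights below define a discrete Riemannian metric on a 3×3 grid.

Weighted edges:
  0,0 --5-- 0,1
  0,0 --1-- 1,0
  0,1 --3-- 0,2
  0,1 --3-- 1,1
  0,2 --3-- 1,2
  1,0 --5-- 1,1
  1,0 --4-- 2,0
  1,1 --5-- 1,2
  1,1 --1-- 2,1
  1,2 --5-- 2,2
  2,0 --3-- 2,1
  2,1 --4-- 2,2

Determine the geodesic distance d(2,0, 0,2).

Shortest path: 2,0 → 2,1 → 1,1 → 0,1 → 0,2, total weight = 10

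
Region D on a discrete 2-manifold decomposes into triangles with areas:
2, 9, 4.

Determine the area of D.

2 + 9 + 4 = 15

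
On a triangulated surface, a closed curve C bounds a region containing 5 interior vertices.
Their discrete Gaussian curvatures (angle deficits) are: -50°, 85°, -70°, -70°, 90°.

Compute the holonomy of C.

Holonomy = total enclosed curvature = (-50°) + 85° + (-70°) + (-70°) + 90° = -15°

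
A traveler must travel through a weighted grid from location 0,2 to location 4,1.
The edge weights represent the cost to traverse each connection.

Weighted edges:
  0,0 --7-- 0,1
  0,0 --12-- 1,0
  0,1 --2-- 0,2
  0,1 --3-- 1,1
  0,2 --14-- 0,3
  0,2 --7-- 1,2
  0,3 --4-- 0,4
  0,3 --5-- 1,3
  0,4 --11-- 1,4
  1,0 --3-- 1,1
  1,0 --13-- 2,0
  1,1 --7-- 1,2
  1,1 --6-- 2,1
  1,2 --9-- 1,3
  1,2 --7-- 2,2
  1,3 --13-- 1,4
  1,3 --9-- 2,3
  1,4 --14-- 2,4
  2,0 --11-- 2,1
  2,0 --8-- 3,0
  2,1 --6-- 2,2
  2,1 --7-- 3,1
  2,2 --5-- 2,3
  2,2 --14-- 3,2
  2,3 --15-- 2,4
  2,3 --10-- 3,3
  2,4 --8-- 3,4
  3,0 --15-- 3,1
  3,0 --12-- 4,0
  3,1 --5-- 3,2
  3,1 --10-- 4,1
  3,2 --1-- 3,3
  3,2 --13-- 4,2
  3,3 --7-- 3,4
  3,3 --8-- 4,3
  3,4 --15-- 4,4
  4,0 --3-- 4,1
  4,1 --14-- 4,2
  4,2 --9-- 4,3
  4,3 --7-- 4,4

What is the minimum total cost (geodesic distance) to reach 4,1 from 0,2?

Shortest path: 0,2 → 0,1 → 1,1 → 2,1 → 3,1 → 4,1, total weight = 28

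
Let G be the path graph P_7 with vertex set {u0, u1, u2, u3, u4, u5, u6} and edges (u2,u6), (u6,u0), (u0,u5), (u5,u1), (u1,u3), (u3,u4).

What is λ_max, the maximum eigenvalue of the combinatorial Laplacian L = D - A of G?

The path graph P_n has Laplacian eigenvalues λ_k = 2 − 2cos(kπ/n), k = 0, 1, …, n−1. Here n = 7:
k=0: 2 − 2cos(0) = 0.0; k=1: 2 − 2cos(π/7) = 0.1981; k=2: 2 − 2cos(2π/7) = 0.753; k=3: 2 − 2cos(3π/7) = 1.555; k=4: 2 − 2cos(4π/7) = 2.445; k=5: 2 − 2cos(5π/7) = 3.247; k=6: 2 − 2cos(6π/7) = 3.8019.
Laplacian eigenvalues: [0.0, 0.1981, 0.753, 1.555, 2.445, 3.247, 3.8019]. Largest eigenvalue (spectral radius) = 3.8019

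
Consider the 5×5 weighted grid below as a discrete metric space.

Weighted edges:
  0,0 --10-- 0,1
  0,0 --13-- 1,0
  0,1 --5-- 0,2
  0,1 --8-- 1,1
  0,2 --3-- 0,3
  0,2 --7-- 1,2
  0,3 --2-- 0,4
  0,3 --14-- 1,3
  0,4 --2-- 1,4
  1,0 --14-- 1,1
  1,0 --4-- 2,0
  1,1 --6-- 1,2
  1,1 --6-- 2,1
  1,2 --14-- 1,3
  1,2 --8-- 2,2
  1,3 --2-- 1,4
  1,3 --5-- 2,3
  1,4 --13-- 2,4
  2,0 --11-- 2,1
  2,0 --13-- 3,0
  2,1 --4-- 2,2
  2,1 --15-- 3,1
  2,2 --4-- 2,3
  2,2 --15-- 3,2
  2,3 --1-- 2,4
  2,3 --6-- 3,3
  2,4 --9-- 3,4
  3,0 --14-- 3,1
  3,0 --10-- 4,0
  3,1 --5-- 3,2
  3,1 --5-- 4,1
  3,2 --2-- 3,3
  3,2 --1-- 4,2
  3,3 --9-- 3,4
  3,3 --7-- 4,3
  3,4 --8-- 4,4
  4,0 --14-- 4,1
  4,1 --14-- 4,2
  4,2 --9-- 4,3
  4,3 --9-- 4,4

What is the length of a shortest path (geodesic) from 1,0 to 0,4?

Shortest path: 1,0 → 1,1 → 1,2 → 0,2 → 0,3 → 0,4, total weight = 32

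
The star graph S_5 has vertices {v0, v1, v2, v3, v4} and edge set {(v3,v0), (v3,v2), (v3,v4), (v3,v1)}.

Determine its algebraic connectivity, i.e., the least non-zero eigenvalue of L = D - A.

The star S_5 is the complete bipartite graph K_{1,4} (one hub of degree 4, 4 leaves of degree 1). The Laplacian spectrum of K_{p,q} is 0, p (multiplicity q−1), q (multiplicity p−1), p+q. With p = 1, q = 4: 0 once, 1 with multiplicity 3, and 5 once. (Check: trace L = sum of degrees = 8 = 3·1 + 5.)
Laplacian eigenvalues: [0.0, 1.0, 1.0, 1.0, 5.0]. Algebraic connectivity (smallest non-zero eigenvalue) = 1.0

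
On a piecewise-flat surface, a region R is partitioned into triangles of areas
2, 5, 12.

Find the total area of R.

2 + 5 + 12 = 19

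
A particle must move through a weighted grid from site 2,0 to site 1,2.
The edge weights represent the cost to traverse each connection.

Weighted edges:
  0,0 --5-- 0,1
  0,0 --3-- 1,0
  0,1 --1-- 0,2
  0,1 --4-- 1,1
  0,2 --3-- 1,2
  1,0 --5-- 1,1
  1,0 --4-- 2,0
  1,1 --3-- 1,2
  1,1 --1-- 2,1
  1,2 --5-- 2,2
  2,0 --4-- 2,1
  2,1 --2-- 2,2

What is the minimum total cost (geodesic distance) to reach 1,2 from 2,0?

Shortest path: 2,0 → 2,1 → 1,1 → 1,2, total weight = 8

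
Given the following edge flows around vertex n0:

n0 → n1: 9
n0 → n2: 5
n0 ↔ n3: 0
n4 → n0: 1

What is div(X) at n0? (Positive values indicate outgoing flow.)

Divergence = sum of outgoing flows = 9 + 5 + 0 + (-1) = 13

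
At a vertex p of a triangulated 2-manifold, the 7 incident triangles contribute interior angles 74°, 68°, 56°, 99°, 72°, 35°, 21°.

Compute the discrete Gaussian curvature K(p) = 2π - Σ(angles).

Sum of angles = 425°. K = 360° - 425° = -65° = -13π/36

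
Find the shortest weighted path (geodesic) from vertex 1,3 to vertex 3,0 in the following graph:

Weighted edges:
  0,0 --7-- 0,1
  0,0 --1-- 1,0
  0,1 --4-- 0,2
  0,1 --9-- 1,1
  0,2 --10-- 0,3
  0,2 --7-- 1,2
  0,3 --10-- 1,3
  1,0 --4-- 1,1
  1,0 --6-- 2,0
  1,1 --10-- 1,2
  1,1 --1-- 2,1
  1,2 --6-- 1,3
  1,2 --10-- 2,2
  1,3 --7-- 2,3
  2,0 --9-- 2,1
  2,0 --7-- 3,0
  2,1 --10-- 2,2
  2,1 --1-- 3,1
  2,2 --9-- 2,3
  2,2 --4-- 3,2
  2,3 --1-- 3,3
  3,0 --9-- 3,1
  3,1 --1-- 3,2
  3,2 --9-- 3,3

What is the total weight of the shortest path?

Shortest path: 1,3 → 1,2 → 1,1 → 2,1 → 3,1 → 3,0, total weight = 27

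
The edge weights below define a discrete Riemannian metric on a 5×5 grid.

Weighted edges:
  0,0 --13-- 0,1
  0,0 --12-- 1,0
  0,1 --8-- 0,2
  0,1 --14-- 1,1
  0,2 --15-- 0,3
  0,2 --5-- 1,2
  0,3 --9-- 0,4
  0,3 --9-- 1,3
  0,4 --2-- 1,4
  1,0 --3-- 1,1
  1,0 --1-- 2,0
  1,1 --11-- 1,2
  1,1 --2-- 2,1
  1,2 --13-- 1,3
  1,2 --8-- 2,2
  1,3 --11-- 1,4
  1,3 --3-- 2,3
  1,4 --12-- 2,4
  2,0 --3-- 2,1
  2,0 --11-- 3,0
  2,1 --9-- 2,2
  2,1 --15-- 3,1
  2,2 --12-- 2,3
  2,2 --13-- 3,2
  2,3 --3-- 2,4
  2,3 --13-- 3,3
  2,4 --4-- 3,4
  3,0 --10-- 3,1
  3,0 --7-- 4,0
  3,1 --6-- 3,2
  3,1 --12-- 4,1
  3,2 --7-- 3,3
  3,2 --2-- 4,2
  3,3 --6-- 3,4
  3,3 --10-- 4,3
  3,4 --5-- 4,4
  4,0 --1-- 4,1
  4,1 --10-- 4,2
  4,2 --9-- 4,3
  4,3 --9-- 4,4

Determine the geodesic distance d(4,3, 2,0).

Shortest path: 4,3 → 4,2 → 3,2 → 3,1 → 2,1 → 2,0, total weight = 35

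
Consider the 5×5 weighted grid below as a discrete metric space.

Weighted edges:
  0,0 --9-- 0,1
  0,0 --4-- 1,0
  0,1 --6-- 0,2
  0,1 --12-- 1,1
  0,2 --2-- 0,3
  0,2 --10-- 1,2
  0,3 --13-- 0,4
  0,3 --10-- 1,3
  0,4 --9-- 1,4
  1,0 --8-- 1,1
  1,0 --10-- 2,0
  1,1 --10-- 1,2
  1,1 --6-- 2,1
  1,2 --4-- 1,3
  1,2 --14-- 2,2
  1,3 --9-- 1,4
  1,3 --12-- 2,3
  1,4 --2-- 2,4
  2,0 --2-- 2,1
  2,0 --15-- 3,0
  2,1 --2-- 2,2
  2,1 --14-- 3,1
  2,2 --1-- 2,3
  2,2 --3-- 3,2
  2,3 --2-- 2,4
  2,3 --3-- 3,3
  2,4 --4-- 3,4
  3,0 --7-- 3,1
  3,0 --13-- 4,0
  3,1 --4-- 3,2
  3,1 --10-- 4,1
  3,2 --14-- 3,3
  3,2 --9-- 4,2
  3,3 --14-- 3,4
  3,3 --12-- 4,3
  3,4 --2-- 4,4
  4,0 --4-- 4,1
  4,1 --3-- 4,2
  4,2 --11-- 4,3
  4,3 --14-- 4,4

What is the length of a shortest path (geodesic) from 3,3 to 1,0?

Shortest path: 3,3 → 2,3 → 2,2 → 2,1 → 2,0 → 1,0, total weight = 18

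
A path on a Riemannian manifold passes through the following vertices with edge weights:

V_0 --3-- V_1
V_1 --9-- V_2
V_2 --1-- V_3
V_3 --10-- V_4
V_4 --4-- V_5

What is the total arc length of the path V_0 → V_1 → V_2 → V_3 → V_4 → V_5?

Arc length = 3 + 9 + 1 + 10 + 4 = 27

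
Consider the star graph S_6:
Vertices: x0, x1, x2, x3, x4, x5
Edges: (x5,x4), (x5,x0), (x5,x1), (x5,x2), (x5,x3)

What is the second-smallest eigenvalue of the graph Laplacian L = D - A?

The star S_6 is the complete bipartite graph K_{1,5} (one hub of degree 5, 5 leaves of degree 1). The Laplacian spectrum of K_{p,q} is 0, p (multiplicity q−1), q (multiplicity p−1), p+q. With p = 1, q = 5: 0 once, 1 with multiplicity 4, and 6 once. (Check: trace L = sum of degrees = 10 = 4·1 + 6.)
Laplacian eigenvalues: [0.0, 1.0, 1.0, 1.0, 1.0, 6.0]. Algebraic connectivity (smallest non-zero eigenvalue) = 1.0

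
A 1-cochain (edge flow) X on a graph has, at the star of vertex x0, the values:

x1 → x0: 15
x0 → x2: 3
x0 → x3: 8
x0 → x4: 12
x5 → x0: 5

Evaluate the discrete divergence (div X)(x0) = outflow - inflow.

Divergence = sum of outgoing flows = (-15) + 3 + 8 + 12 + (-5) = 3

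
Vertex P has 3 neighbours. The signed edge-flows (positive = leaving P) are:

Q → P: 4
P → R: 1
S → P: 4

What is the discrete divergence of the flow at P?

Divergence = sum of outgoing flows = (-4) + 1 + (-4) = -7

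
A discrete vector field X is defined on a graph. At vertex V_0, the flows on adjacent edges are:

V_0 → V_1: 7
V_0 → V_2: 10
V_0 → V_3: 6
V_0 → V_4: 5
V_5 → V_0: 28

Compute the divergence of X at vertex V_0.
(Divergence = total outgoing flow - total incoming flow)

Divergence = sum of outgoing flows = 7 + 10 + 6 + 5 + (-28) = 0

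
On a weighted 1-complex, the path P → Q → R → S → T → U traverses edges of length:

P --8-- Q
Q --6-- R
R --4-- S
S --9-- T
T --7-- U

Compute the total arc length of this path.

Arc length = 8 + 6 + 4 + 9 + 7 = 34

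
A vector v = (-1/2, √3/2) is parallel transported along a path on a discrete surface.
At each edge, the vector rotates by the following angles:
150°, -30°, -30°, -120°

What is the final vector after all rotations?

Total rotation: 150° + (-30°) + (-30°) + (-120°) = -30°. Final vector: (0, 1)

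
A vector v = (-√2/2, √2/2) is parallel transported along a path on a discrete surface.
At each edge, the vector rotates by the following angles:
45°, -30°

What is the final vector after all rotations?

Total rotation: 45° + (-30°) = 15°. Final vector: (-0.8660, 0.5000)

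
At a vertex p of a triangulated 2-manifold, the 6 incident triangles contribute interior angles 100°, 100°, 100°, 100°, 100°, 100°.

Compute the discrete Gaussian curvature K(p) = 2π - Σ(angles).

Sum of angles = 600°. K = 360° - 600° = -240°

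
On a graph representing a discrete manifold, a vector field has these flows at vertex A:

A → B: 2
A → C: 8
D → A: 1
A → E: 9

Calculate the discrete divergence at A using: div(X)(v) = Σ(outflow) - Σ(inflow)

Divergence = sum of outgoing flows = 2 + 8 + (-1) + 9 = 18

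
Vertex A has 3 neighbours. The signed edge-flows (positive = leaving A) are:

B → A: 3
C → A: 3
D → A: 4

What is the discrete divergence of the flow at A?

Divergence = sum of outgoing flows = (-3) + (-3) + (-4) = -10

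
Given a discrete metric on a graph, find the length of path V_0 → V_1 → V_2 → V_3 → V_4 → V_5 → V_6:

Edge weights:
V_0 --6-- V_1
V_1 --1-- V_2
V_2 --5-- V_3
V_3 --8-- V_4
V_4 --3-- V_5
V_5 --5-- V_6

Arc length = 6 + 1 + 5 + 8 + 3 + 5 = 28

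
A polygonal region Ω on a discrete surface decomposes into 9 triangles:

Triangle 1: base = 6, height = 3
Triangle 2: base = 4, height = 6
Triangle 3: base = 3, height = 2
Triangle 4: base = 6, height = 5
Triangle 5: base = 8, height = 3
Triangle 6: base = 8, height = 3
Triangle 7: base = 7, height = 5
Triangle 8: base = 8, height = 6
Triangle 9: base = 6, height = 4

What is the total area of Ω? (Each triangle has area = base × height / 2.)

(1/2)×6×3 + (1/2)×4×6 + (1/2)×3×2 + (1/2)×6×5 + (1/2)×8×3 + (1/2)×8×3 + (1/2)×7×5 + (1/2)×8×6 + (1/2)×6×4 = 116.5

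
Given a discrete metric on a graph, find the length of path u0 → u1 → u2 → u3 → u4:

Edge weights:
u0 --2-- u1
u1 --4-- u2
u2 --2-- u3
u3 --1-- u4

Arc length = 2 + 4 + 2 + 1 = 9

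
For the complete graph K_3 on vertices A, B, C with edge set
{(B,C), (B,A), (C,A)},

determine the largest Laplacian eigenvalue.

For the complete graph K_n, L = nI − J (J = all-ones matrix). J has eigenvalues n (once, eigenvector 𝟙) and 0 (multiplicity n−1), so L has eigenvalues 0 (once) and n (multiplicity n−1). Here n = 3: eigenvalue 0 once and 3 with multiplicity 2.
Laplacian eigenvalues: [0.0, 3.0, 3.0]. Largest eigenvalue (spectral radius) = 3.0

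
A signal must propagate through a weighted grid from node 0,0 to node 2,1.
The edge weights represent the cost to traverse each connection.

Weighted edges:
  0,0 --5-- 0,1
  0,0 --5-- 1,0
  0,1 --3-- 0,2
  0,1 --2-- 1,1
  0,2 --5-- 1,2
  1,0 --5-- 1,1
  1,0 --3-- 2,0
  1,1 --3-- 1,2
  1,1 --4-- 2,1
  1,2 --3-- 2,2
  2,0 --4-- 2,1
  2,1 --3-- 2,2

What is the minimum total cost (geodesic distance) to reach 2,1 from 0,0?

Shortest path: 0,0 → 0,1 → 1,1 → 2,1, total weight = 11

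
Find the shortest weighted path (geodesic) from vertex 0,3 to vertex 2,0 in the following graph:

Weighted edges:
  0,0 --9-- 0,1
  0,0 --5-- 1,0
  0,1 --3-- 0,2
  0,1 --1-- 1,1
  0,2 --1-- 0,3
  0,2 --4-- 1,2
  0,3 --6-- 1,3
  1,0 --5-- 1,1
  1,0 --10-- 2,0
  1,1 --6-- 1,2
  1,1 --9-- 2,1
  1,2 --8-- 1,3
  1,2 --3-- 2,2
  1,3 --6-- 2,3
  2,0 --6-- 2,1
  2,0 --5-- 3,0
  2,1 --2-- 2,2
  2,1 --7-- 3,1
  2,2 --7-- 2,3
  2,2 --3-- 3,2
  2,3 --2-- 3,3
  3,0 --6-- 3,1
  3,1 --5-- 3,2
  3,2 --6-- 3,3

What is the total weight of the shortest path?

Shortest path: 0,3 → 0,2 → 1,2 → 2,2 → 2,1 → 2,0, total weight = 16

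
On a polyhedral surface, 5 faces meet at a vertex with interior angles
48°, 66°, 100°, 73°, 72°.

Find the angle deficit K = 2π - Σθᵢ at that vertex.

Sum of angles = 359°. K = 360° - 359° = 1° = π/180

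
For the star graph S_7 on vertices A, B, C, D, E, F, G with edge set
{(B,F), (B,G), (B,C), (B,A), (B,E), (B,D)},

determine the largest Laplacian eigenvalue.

The star S_7 is the complete bipartite graph K_{1,6} (one hub of degree 6, 6 leaves of degree 1). The Laplacian spectrum of K_{p,q} is 0, p (multiplicity q−1), q (multiplicity p−1), p+q. With p = 1, q = 6: 0 once, 1 with multiplicity 5, and 7 once. (Check: trace L = sum of degrees = 12 = 5·1 + 7.)
Laplacian eigenvalues: [0.0, 1.0, 1.0, 1.0, 1.0, 1.0, 7.0]. Largest eigenvalue (spectral radius) = 7.0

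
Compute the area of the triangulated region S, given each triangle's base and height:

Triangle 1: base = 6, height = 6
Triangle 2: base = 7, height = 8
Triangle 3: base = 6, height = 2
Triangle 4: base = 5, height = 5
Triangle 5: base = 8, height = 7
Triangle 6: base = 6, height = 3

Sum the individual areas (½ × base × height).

(1/2)×6×6 + (1/2)×7×8 + (1/2)×6×2 + (1/2)×5×5 + (1/2)×8×7 + (1/2)×6×3 = 101.5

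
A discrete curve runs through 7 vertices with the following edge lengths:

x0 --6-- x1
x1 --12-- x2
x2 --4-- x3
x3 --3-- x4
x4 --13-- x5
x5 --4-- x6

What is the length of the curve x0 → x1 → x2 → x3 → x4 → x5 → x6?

Arc length = 6 + 12 + 4 + 3 + 13 + 4 = 42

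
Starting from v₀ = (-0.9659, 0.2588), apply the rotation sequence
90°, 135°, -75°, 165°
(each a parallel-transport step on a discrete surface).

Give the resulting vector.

Total rotation: 90° + 135° + (-75°) + 165° = 315° ≡ -45° (mod 360°). Final vector: (-0.5000, 0.8660)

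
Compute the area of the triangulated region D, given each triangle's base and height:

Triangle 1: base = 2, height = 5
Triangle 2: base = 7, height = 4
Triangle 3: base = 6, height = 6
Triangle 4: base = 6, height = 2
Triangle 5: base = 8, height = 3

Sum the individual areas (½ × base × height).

(1/2)×2×5 + (1/2)×7×4 + (1/2)×6×6 + (1/2)×6×2 + (1/2)×8×3 = 55.0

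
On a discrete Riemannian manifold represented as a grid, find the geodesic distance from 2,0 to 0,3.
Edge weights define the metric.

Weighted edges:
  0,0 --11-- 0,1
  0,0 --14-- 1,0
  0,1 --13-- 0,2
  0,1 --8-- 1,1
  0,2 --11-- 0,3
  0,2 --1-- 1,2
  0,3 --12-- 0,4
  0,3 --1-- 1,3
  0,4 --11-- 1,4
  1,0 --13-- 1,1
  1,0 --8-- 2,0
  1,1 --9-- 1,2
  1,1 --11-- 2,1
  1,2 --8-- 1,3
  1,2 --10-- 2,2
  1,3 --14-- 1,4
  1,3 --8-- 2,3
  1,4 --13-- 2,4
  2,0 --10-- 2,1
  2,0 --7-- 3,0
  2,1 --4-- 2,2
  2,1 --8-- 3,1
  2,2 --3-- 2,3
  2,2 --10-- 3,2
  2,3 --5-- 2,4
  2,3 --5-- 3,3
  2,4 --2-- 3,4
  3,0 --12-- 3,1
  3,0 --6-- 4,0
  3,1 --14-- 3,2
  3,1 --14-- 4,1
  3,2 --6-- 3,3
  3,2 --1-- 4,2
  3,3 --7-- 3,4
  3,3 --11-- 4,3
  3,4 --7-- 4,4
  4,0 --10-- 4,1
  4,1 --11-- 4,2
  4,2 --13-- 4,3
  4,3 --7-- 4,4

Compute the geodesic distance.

Shortest path: 2,0 → 2,1 → 2,2 → 2,3 → 1,3 → 0,3, total weight = 26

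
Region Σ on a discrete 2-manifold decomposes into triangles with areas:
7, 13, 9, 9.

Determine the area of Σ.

7 + 13 + 9 + 9 = 38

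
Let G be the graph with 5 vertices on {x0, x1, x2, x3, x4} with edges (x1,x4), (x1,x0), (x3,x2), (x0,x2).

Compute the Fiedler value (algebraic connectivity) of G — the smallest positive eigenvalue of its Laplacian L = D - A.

Degrees: deg(x0) = 2, deg(x1) = 2, deg(x2) = 2, deg(x3) = 1, deg(x4) = 1.
L = D − A with rows/columns ordered (x0, x1, x2, x3, x4):
  [ 2, -1, -1,  0,  0]
  [-1,  2,  0,  0, -1]
  [-1,  0,  2, -1,  0]
  [ 0,  0, -1,  1,  0]
  [ 0, -1,  0,  0,  1]
Characteristic polynomial: det(λI − L) = λ(λ² − 3λ + 1)(λ² − 5λ + 5).
Roots: λ = 0; (λ² − 3λ + 1) = 0 ⇒ λ = (3 ± √5)/2 ≈ 0.382, 2.618; (λ² − 5λ + 5) = 0 ⇒ λ = (5 ± √5)/2 ≈ 1.382, 3.618.
(Check: the roots sum (with multiplicity) to 8, matching trace L = Σdeg = 2·4 = 8.)
Laplacian eigenvalues: [0.0, 0.382, 1.382, 2.618, 3.618]. Algebraic connectivity (smallest non-zero eigenvalue) = 0.382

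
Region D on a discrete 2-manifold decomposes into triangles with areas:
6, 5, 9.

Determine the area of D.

6 + 5 + 9 = 20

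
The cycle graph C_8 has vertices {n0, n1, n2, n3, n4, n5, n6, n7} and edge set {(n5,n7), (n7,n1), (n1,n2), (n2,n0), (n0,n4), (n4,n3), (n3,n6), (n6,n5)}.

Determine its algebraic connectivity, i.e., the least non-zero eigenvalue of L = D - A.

The cycle graph C_n has Laplacian eigenvalues λ_k = 2 − 2cos(2πk/n), k = 0, 1, …, n−1. Here n = 8:
k=0: 2 − 2cos(0) = 0.0; k=1: 2 − 2cos(π/4) = 0.5858; k=2: 2 − 2cos(π/2) = 2.0; k=3: 2 − 2cos(3π/4) = 3.4142; k=4: 2 − 2cos(π) = 4.0; k=5: 2 − 2cos(5π/4) = 3.4142; k=6: 2 − 2cos(3π/2) = 2.0; k=7: 2 − 2cos(7π/4) = 0.5858.
Laplacian eigenvalues: [0.0, 0.5858, 0.5858, 2.0, 2.0, 3.4142, 3.4142, 4.0]. Algebraic connectivity (smallest non-zero eigenvalue) = 0.5858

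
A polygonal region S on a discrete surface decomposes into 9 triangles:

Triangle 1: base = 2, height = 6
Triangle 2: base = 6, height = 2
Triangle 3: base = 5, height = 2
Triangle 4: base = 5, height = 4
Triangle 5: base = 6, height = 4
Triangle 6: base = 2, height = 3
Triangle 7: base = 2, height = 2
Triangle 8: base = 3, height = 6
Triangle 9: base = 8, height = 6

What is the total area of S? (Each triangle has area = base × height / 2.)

(1/2)×2×6 + (1/2)×6×2 + (1/2)×5×2 + (1/2)×5×4 + (1/2)×6×4 + (1/2)×2×3 + (1/2)×2×2 + (1/2)×3×6 + (1/2)×8×6 = 77.0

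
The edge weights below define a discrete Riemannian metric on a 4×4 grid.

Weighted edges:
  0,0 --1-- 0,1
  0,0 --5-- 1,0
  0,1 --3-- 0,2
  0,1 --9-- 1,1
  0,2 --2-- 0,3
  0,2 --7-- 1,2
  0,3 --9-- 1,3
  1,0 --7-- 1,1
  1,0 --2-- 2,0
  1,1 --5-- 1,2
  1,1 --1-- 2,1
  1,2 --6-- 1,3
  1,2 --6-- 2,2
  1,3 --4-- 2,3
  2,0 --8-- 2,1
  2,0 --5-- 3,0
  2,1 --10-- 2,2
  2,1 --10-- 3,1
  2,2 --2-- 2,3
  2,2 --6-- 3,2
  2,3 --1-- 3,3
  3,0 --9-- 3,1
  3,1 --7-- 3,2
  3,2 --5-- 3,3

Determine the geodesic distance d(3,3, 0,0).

Shortest path: 3,3 → 2,3 → 2,2 → 1,2 → 0,2 → 0,1 → 0,0, total weight = 20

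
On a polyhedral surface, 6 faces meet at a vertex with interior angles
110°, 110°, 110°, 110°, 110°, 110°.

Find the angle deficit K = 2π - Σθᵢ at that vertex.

Sum of angles = 660°. K = 360° - 660° = -300°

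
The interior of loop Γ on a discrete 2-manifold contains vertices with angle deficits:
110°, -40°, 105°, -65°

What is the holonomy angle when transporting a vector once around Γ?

Holonomy = total enclosed curvature = 110° + (-40°) + 105° + (-65°) = 110°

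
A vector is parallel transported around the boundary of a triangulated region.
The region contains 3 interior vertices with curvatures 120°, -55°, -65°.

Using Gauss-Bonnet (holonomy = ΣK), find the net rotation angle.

Holonomy = total enclosed curvature = 120° + (-55°) + (-65°) = 0°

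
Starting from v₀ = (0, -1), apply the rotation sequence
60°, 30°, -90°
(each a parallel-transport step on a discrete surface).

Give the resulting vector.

Total rotation: 60° + 30° + (-90°) = 0°. Final vector: (0, -1)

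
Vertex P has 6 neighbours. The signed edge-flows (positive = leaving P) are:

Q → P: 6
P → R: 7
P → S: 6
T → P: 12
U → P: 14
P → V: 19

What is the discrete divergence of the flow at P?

Divergence = sum of outgoing flows = (-6) + 7 + 6 + (-12) + (-14) + 19 = 0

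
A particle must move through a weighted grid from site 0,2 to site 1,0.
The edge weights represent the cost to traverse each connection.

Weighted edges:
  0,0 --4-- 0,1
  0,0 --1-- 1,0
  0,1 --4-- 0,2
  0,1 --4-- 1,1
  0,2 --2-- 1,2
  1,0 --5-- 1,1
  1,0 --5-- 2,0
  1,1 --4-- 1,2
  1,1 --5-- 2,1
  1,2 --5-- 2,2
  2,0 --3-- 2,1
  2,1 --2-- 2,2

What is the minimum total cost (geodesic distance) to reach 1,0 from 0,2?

Shortest path: 0,2 → 0,1 → 0,0 → 1,0, total weight = 9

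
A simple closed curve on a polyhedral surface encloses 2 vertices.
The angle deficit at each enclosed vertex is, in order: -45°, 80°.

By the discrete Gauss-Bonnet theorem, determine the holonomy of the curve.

Holonomy = total enclosed curvature = (-45°) + 80° = 35°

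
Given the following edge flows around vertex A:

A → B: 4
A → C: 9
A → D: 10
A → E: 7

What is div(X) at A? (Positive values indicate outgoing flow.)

Divergence = sum of outgoing flows = 4 + 9 + 10 + 7 = 30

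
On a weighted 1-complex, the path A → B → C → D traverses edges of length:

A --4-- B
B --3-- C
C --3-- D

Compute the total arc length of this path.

Arc length = 4 + 3 + 3 = 10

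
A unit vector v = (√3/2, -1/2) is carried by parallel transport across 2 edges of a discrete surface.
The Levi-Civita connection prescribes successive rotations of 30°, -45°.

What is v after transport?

Total rotation: 30° + (-45°) = -15°. Final vector: (0.7071, -0.7071)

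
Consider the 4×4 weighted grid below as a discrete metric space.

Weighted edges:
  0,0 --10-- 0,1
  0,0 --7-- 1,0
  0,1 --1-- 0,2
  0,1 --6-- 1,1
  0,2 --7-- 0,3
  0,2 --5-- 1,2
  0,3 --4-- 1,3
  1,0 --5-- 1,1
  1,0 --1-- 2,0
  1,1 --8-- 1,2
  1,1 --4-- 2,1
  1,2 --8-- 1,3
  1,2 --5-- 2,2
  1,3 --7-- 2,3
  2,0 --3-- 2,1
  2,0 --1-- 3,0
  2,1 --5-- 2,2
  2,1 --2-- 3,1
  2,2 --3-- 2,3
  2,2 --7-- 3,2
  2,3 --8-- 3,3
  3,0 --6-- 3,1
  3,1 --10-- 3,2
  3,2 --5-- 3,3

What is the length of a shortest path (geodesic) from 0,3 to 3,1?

Shortest path: 0,3 → 0,2 → 0,1 → 1,1 → 2,1 → 3,1, total weight = 20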